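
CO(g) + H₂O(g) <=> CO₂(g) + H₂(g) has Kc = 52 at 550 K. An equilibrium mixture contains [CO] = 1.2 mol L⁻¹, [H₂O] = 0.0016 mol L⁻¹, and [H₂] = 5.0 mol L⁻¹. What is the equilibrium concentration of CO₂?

At equilibrium, Kc = [CO₂]·[H₂] / ([CO]·[H₂O]) = 52.
([CO₂])·(5.0) / ((1.2)·(0.0016)) = 52
[CO₂] = 0.0200 = 0.020 mol L⁻¹

[CO₂] = 0.020 mol L⁻¹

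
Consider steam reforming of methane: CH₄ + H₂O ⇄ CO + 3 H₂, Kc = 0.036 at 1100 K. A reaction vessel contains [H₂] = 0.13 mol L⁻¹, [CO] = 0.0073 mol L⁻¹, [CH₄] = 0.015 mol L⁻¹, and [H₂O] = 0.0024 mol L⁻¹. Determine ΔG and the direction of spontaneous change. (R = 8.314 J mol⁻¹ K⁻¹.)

ΔG = 23.0 kJ/mol; the forward reaction is non-spontaneous

Qc = [CO]·[H₂]³ / ([CH₄]·[H₂O]) = (0.0073)·(0.13)³ / ((0.015)·(0.0024)) = 0.446
ΔG = RT ln(Qc/Kc) = (8.314 J mol⁻¹ K⁻¹)(1100 K) × ln(0.446/0.036)
   = (9.145 kJ/mol)(2.517) = 23.0 kJ/mol
ΔG > 0, so the forward reaction is non-spontaneous (proceeds in reverse).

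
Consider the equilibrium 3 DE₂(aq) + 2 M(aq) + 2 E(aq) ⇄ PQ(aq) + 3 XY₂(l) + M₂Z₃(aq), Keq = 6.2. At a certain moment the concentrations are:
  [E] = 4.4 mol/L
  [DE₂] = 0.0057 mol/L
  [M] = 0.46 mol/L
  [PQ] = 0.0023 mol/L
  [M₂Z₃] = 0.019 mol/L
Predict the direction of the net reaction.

toward reactants

(XY₂ is a pure liquid — omitted from Q.)
Q = [PQ]·[M₂Z₃] / ([DE₂]³·[M]²·[E]²) = (0.0023)·(0.019) / ((0.0057)³·(0.46)²·(4.4)²) = 58
Q = 58 > Keq = 6.2, so the reverse reaction proceeds.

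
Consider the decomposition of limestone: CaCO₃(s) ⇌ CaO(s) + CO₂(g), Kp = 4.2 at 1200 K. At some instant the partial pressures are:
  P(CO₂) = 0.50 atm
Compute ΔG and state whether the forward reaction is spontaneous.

(CaCO₃, CaO are pure solids — omitted from Qp.)
Qp = P(CO₂) = 0.500
ΔG = RT ln(Qp/Kp) = (8.314 J mol⁻¹ K⁻¹)(1200 K) × ln(0.500/4.2)
   = (9.977 kJ/mol)(-2.128) = -21.2 kJ/mol
ΔG < 0, so the forward reaction is spontaneous (proceeds forward).

ΔG = -21.2 kJ/mol; the forward reaction is spontaneous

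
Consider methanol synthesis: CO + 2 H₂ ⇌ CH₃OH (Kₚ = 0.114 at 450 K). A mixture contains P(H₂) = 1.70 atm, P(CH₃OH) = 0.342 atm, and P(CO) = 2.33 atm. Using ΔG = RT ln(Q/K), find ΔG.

Qₚ = P(CH₃OH) / (P(CO)·P(H₂)²) = (0.342) / ((2.33)·(1.70)²) = 0.0508
ΔG = RT ln(Qₚ/Kₚ) = (8.314 J mol⁻¹ K⁻¹)(450 K) × ln(0.0508/0.114)
   = (3.741 kJ/mol)(-0.8083) = -3.02 kJ/mol
ΔG < 0, so the forward reaction is spontaneous (proceeds forward).

ΔG = -3.02 kJ/mol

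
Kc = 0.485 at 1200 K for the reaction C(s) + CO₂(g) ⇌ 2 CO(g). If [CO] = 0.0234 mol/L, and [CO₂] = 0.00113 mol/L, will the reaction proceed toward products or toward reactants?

neither direction; the system is at equilibrium

(C is a pure solid — omitted from Qc.)
Qc = [CO]² / [CO₂] = (0.0234)² / (0.00113) = 0.485
Qc = 0.485 = Kc, so the system is already at equilibrium.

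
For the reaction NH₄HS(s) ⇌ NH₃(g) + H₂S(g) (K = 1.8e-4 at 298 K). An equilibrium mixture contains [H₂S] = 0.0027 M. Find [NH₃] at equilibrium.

[NH₃] = 0.067 M

(NH₄HS is a pure solid — omitted from K.)
At equilibrium, K = [NH₃]·[H₂S] = 1.8e-4.
([NH₃])·(0.0027) = 1.8e-4
[NH₃] = 0.0667 = 0.067 M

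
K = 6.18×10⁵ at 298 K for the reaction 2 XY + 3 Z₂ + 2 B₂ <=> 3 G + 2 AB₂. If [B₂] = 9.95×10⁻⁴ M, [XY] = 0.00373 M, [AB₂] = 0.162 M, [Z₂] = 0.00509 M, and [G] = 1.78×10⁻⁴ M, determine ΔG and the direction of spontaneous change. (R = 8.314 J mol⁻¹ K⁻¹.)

Q = [G]³·[AB₂]² / ([XY]²·[Z₂]³·[B₂]²) = (1.78×10⁻⁴)³·(0.162)² / ((0.00373)²·(0.00509)³·(9.95×10⁻⁴)²) = 81500
ΔG = RT ln(Q/K) = (8.314 J mol⁻¹ K⁻¹)(298 K) × ln(81500/6.18×10⁵)
   = (2.478 kJ/mol)(-2.026) = -5.02 kJ/mol
ΔG < 0, so the forward reaction is spontaneous (proceeds forward).

ΔG = -5.02 kJ/mol; the forward reaction is spontaneous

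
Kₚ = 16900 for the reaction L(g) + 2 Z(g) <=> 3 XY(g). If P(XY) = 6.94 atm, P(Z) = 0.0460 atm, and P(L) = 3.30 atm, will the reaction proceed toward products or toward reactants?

in the reverse direction

Qₚ = P(XY)³ / (P(L)·P(Z)²) = (6.94)³ / ((3.30)·(0.0460)²) = 47900
Qₚ = 47900 > Kₚ = 16900, so the reverse reaction proceeds.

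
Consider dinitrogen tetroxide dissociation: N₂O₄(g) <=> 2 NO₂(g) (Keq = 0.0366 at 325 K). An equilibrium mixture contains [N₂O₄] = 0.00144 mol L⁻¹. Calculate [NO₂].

[NO₂] = 0.00726 mol L⁻¹

At equilibrium, Keq = [NO₂]² / [N₂O₄] = 0.0366.
([NO₂])² / (0.00144) = 0.0366
[NO₂]² = 5.27e-5 ⇒ [NO₂] = 0.00726 mol L⁻¹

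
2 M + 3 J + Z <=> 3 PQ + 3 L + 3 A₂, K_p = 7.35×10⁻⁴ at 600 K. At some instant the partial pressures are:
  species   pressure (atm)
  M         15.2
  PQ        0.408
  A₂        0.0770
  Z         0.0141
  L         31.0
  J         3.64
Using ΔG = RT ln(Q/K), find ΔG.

ΔG = 10.4 kJ/mol

Q_p = P(PQ)³·P(L)³·P(A₂)³ / (P(M)²·P(J)³·P(Z)) = (0.408)³·(31.0)³·(0.0770)³ / ((15.2)²·(3.64)³·(0.0141)) = 0.00588
ΔG = RT ln(Q_p/K_p) = (8.314 J mol⁻¹ K⁻¹)(600 K) × ln(0.00588/7.35×10⁻⁴)
   = (4.988 kJ/mol)(2.079) = 10.4 kJ/mol
ΔG > 0, so the forward reaction is non-spontaneous (proceeds in reverse).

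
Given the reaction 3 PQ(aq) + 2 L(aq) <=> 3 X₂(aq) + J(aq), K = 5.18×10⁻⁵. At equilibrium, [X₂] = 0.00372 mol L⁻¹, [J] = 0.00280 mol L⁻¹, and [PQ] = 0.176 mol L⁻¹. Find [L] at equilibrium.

At equilibrium, K = [X₂]³·[J] / ([PQ]³·[L]²) = 5.18×10⁻⁵.
(0.00372)³·(0.00280) / ((0.176)³·([L])²) = 5.18×10⁻⁵
[L]² = 5.10×10⁻⁴ ⇒ [L] = 0.0226 mol L⁻¹

[L] = 0.0226 mol L⁻¹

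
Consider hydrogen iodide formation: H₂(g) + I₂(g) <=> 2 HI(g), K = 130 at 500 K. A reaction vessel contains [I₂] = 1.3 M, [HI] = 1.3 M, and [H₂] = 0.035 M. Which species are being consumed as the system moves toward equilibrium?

Q = [HI]² / ([H₂]·[I₂]) = (1.3)² / ((0.035)·(1.3)) = 37
Q = 37 < K = 130: net forward reaction.

H₂, I₂ (reactants)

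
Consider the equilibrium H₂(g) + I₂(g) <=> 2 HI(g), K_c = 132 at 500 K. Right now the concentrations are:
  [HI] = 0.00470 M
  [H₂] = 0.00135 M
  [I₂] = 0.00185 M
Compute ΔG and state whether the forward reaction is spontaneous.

Q_c = [HI]² / ([H₂]·[I₂]) = (0.00470)² / ((0.00135)·(0.00185)) = 8.84
ΔG = RT ln(Q_c/K_c) = (8.314 J mol⁻¹ K⁻¹)(500 K) × ln(8.84/132)
   = (4.157 kJ/mol)(-2.704) = -11.2 kJ/mol
ΔG < 0, so the forward reaction is spontaneous (proceeds forward).

ΔG = -11.2 kJ/mol; the forward reaction is spontaneous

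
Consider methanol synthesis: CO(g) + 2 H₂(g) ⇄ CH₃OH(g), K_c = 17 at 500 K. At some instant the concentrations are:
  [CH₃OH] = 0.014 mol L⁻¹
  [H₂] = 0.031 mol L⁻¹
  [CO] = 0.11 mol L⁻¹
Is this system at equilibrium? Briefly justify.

Q_c = [CH₃OH] / ([CO]·[H₂]²) = (0.014) / ((0.11)·(0.031)²) = 130
Q_c = 130 > K_c = 17: net reverse reaction.

no; Q > K, reaction proceeds in reverse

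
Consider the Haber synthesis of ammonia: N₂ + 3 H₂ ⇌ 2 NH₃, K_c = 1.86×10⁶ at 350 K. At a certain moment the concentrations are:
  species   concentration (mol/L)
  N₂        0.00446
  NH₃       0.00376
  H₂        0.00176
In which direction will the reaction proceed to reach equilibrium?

Q_c = [NH₃]² / ([N₂]·[H₂]³) = (0.00376)² / ((0.00446)·(0.00176)³) = 5.81×10⁵
Q_c = 5.81×10⁵ < K_c = 1.86×10⁶, so the forward reaction proceeds.

toward products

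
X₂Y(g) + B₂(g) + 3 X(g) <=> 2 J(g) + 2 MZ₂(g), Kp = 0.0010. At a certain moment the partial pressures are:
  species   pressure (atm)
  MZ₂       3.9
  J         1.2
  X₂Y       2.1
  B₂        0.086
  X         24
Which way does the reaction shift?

Qp = P(J)²·P(MZ₂)² / (P(X₂Y)·P(B₂)·P(X)³) = (1.2)²·(3.9)² / ((2.1)·(0.086)·(24)³) = 0.0088
Qp = 0.0088 > Kp = 0.0010, so the reverse reaction proceeds.

toward reactants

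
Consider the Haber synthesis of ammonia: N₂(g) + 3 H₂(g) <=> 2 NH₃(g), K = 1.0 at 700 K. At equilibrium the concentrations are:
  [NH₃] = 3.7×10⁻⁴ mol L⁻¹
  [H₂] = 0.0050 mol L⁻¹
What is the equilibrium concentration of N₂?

At equilibrium, K = [NH₃]² / ([N₂]·[H₂]³) = 1.0.
(3.7×10⁻⁴)² / (([N₂])·(0.0050)³) = 1.0
[N₂] = 1.10 = 1.1 mol L⁻¹

[N₂] = 1.1 mol L⁻¹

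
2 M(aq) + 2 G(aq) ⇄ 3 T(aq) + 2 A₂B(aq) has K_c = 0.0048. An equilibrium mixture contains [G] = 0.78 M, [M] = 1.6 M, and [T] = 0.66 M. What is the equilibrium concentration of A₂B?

[A₂B] = 0.16 M

At equilibrium, K_c = [T]³·[A₂B]² / ([M]²·[G]²) = 0.0048.
(0.66)³·([A₂B])² / ((1.6)²·(0.78)²) = 0.0048
[A₂B]² = 0.0260 ⇒ [A₂B] = 0.16 M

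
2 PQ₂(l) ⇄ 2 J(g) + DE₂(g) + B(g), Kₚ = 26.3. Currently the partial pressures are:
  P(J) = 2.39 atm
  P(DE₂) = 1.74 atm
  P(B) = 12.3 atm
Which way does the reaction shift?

(PQ₂ is a pure liquid — omitted from Qₚ.)
Qₚ = P(J)²·P(DE₂)·P(B) = (2.39)²·(1.74)·(12.3) = 122
Qₚ = 122 > Kₚ = 26.3, so the reverse reaction proceeds.

in the reverse direction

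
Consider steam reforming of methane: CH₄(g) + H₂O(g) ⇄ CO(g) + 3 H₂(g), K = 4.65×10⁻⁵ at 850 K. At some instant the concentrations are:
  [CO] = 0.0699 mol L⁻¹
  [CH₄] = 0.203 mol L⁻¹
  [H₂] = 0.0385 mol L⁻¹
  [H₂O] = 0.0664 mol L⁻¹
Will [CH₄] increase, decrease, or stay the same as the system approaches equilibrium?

increase

Q = [CO]·[H₂]³ / ([CH₄]·[H₂O]) = (0.0699)·(0.0385)³ / ((0.203)·(0.0664)) = 2.96×10⁻⁴
Q = 2.96×10⁻⁴ > K = 4.65×10⁻⁵: net reverse reaction.
CH₄ is a reactant, so it increases.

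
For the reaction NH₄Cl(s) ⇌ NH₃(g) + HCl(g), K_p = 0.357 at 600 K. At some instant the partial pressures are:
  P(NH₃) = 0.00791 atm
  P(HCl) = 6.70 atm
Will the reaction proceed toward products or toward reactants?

(NH₄Cl is a pure solid — omitted from Q_p.)
Q_p = P(NH₃)·P(HCl) = (0.00791)·(6.70) = 0.0530
Q_p = 0.0530 < K_p = 0.357, so the forward reaction proceeds.

forward (toward products)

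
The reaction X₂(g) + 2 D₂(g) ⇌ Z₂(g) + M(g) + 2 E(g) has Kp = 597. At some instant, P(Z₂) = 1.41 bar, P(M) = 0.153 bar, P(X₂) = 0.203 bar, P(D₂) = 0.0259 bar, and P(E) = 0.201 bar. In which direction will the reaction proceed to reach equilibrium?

Qp = P(Z₂)·P(M)·P(E)² / (P(X₂)·P(D₂)²) = (1.41)·(0.153)·(0.201)² / ((0.203)·(0.0259)²) = 64.0
Qp = 64.0 < Kp = 597, so the forward reaction proceeds.

to the right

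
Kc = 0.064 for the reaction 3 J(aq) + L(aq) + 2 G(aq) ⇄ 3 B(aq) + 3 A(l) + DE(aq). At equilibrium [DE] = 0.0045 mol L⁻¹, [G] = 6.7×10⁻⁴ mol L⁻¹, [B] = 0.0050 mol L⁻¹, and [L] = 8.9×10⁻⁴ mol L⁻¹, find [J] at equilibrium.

(A is a pure liquid — omitted from Kc.)
At equilibrium, Kc = [B]³·[DE] / ([J]³·[L]·[G]²) = 0.064.
(0.0050)³·(0.0045) / (([J])³·(8.9×10⁻⁴)·(6.7×10⁻⁴)²) = 0.064
[J]³ = 22.0 ⇒ [J] = 2.8 mol L⁻¹

[J] = 2.8 mol L⁻¹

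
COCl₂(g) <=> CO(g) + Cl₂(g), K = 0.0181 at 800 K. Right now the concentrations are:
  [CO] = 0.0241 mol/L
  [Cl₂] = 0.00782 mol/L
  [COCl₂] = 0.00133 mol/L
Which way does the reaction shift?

toward reactants

Q = [CO]·[Cl₂] / [COCl₂] = (0.0241)·(0.00782) / (0.00133) = 0.142
Q = 0.142 > K = 0.0181, so the reverse reaction proceeds.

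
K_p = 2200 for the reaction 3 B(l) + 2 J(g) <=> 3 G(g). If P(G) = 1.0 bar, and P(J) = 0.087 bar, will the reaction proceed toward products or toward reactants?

forward (toward products)

(B is a pure liquid — omitted from Q_p.)
Q_p = P(G)³ / P(J)² = (1.0)³ / (0.087)² = 130
Q_p = 130 < K_p = 2200, so the forward reaction proceeds.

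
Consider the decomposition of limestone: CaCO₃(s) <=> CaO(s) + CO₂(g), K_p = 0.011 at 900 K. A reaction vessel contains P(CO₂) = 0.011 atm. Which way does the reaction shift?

(CaCO₃, CaO are pure solids — omitted from Q_p.)
Q_p = P(CO₂) = 0.011
Q_p = 0.011 = K_p, so the system is already at equilibrium.

no net change (already at equilibrium)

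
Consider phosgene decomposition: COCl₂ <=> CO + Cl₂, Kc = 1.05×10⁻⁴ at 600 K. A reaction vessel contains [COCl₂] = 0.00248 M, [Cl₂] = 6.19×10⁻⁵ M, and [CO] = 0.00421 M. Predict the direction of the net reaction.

Qc = [CO]·[Cl₂] / [COCl₂] = (0.00421)·(6.19×10⁻⁵) / (0.00248) = 1.05×10⁻⁴
Qc = 1.05×10⁻⁴ = Kc, so the system is already at equilibrium.

no net change (already at equilibrium)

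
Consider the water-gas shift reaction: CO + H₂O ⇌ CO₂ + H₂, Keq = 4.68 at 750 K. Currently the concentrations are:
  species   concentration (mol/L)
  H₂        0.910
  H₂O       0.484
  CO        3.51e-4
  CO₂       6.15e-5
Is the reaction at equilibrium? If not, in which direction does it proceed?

Q = [CO₂]·[H₂] / ([CO]·[H₂O]) = (6.15e-5)·(0.910) / ((3.51e-4)·(0.484)) = 0.329
Q = 0.329 < Keq = 4.68, so the forward reaction proceeds.

toward products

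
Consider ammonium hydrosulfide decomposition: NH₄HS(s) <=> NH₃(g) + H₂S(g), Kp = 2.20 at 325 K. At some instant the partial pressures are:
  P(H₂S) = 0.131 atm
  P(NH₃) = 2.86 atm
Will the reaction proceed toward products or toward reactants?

to the right

(NH₄HS is a pure solid — omitted from Qp.)
Qp = P(NH₃)·P(H₂S) = (2.86)·(0.131) = 0.375
Qp = 0.375 < Kp = 2.20, so the forward reaction proceeds.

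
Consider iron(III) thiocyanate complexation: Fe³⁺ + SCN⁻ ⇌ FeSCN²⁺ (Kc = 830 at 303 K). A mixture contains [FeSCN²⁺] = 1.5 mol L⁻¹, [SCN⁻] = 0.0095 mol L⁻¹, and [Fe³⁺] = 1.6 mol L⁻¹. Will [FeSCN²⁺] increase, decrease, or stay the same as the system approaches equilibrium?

Qc = [FeSCN²⁺] / ([Fe³⁺]·[SCN⁻]) = (1.5) / ((1.6)·(0.0095)) = 99
Qc = 99 < Kc = 830: net forward reaction.
FeSCN²⁺ is a product, so it increases.

increase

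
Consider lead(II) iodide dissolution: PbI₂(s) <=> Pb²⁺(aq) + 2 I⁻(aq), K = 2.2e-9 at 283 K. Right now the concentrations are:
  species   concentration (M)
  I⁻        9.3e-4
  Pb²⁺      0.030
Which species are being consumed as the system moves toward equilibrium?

(PbI₂ is a pure solid — omitted from Q.)
Q = [Pb²⁺]·[I⁻]² = (0.030)·(9.3e-4)² = 2.6e-8
Q = 2.6e-8 > K = 2.2e-9: net reverse reaction.

Pb²⁺, I⁻ (products)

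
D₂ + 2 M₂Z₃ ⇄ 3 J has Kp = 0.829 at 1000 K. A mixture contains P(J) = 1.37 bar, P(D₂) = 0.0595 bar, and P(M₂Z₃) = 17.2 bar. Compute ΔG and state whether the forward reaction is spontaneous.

Qp = P(J)³ / (P(D₂)·P(M₂Z₃)²) = (1.37)³ / ((0.0595)·(17.2)²) = 0.146
ΔG = RT ln(Qp/Kp) = (8.314 J mol⁻¹ K⁻¹)(1000 K) × ln(0.146/0.829)
   = (8.314 kJ/mol)(-1.737) = -14.4 kJ/mol
ΔG < 0, so the forward reaction is spontaneous (proceeds forward).

ΔG = -14.4 kJ/mol; the forward reaction is spontaneous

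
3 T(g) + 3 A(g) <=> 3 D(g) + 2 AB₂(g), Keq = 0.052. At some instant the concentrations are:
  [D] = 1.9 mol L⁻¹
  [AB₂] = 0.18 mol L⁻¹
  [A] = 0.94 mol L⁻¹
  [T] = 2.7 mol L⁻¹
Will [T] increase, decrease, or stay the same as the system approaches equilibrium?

decrease

Q = [D]³·[AB₂]² / ([T]³·[A]³) = (1.9)³·(0.18)² / ((2.7)³·(0.94)³) = 0.014
Q = 0.014 < Keq = 0.052: net forward reaction.
T is a reactant, so it decreases.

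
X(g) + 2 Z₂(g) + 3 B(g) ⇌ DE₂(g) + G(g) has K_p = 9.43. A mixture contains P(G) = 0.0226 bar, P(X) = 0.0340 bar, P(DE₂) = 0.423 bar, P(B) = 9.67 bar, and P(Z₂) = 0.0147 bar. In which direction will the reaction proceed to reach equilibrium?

Q_p = P(DE₂)·P(G) / (P(X)·P(Z₂)²·P(B)³) = (0.423)·(0.0226) / ((0.0340)·(0.0147)²·(9.67)³) = 1.44
Q_p = 1.44 < K_p = 9.43, so the forward reaction proceeds.

toward products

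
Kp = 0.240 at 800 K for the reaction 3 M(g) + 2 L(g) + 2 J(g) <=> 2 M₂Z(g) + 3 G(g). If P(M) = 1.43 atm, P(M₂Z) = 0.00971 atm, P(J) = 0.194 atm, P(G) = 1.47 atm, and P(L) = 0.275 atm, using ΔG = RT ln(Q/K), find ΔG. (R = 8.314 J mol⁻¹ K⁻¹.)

Qp = P(M₂Z)²·P(G)³ / (P(M)³·P(L)²·P(J)²) = (0.00971)²·(1.47)³ / ((1.43)³·(0.275)²·(0.194)²) = 0.0360
ΔG = RT ln(Qp/Kp) = (8.314 J mol⁻¹ K⁻¹)(800 K) × ln(0.0360/0.240)
   = (6.651 kJ/mol)(-1.897) = -12.6 kJ/mol
ΔG < 0, so the forward reaction is spontaneous (proceeds forward).

ΔG = -12.6 kJ/mol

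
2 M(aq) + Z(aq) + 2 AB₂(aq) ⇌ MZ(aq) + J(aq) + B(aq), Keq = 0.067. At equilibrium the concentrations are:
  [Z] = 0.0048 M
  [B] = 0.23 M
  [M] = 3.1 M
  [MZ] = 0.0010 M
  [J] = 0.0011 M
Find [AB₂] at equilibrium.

[AB₂] = 0.0090 M

At equilibrium, Keq = [MZ]·[J]·[B] / ([M]²·[Z]·[AB₂]²) = 0.067.
(0.0010)·(0.0011)·(0.23) / ((3.1)²·(0.0048)·([AB₂])²) = 0.067
[AB₂]² = 8.19×10⁻⁵ ⇒ [AB₂] = 0.0090 M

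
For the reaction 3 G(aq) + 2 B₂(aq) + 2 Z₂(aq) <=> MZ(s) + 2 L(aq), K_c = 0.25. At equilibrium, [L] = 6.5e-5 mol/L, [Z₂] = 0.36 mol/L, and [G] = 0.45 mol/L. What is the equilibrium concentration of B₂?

(MZ is a pure solid — omitted from K_c.)
At equilibrium, K_c = [L]² / ([G]³·[B₂]²·[Z₂]²) = 0.25.
(6.5e-5)² / ((0.45)³·([B₂])²·(0.36)²) = 0.25
[B₂]² = 1.43e-6 ⇒ [B₂] = 0.0012 mol/L

[B₂] = 0.0012 mol/L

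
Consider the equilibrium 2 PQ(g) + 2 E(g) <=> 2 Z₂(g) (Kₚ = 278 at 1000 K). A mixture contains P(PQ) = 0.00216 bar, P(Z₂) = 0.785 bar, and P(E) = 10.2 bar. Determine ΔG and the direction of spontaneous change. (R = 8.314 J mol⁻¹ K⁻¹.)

Qₚ = P(Z₂)² / (P(PQ)²·P(E)²) = (0.785)² / ((0.00216)²·(10.2)²) = 1270
ΔG = RT ln(Qₚ/Kₚ) = (8.314 J mol⁻¹ K⁻¹)(1000 K) × ln(1270/278)
   = (8.314 kJ/mol)(1.519) = 12.6 kJ/mol
ΔG > 0, so the forward reaction is non-spontaneous (proceeds in reverse).

ΔG = 12.6 kJ/mol; the forward reaction is non-spontaneous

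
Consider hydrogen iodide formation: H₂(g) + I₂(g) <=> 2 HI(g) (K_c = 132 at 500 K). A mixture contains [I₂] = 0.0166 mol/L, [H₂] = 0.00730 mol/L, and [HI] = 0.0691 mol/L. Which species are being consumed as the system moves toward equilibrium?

H₂, I₂ (reactants)

Q_c = [HI]² / ([H₂]·[I₂]) = (0.0691)² / ((0.00730)·(0.0166)) = 39.4
Q_c = 39.4 < K_c = 132: net forward reaction.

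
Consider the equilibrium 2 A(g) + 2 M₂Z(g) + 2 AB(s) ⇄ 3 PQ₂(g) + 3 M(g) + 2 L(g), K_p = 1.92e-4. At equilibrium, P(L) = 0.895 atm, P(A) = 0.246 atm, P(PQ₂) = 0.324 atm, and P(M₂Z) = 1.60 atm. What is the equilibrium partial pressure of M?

(AB is a pure solid — omitted from K_p.)
At equilibrium, K_p = P(PQ₂)³·P(M)³·P(L)² / (P(A)²·P(M₂Z)²) = 1.92e-4.
(0.324)³·(P(M))³·(0.895)² / ((0.246)²·(1.60)²) = 1.92e-4
P(M)³ = 0.00109 ⇒ P(M) = 0.103 atm

P(M) = 0.103 atm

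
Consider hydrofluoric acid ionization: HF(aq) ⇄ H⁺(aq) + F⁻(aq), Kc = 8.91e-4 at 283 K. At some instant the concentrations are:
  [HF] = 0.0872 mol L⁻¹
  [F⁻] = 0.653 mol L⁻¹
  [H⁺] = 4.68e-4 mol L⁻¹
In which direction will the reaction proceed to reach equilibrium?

reverse (toward reactants)

Qc = [H⁺]·[F⁻] / [HF] = (4.68e-4)·(0.653) / (0.0872) = 0.00350
Qc = 0.00350 > Kc = 8.91e-4, so the reverse reaction proceeds.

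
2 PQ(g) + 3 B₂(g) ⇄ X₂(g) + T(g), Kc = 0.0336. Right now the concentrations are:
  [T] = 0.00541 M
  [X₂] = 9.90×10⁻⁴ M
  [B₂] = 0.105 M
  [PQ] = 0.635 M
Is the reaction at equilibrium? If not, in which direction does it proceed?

forward (toward products)

Qc = [X₂]·[T] / ([PQ]²·[B₂]³) = (9.90×10⁻⁴)·(0.00541) / ((0.635)²·(0.105)³) = 0.0115
Qc = 0.0115 < Kc = 0.0336, so the forward reaction proceeds.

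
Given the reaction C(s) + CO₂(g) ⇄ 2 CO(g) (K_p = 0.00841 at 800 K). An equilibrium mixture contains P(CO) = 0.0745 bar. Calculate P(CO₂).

(C is a pure solid — omitted from K_p.)
At equilibrium, K_p = P(CO)² / P(CO₂) = 0.00841.
(0.0745)² / (P(CO₂)) = 0.00841
P(CO₂) = 0.660 bar

P(CO₂) = 0.660 bar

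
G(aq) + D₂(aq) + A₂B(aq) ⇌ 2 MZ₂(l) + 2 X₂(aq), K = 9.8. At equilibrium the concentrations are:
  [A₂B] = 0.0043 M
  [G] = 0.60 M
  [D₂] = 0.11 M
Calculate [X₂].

[X₂] = 0.053 M

(MZ₂ is a pure liquid — omitted from K.)
At equilibrium, K = [X₂]² / ([G]·[D₂]·[A₂B]) = 9.8.
([X₂])² / ((0.60)·(0.11)·(0.0043)) = 9.8
[X₂]² = 0.00278 ⇒ [X₂] = 0.053 M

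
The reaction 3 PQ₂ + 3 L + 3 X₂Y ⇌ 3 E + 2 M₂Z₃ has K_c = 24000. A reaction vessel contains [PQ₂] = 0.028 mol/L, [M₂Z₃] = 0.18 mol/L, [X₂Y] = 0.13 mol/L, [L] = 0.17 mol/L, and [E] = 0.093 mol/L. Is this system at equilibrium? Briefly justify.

Q_c = [E]³·[M₂Z₃]² / ([PQ₂]³·[L]³·[X₂Y]³) = (0.093)³·(0.18)² / ((0.028)³·(0.17)³·(0.13)³) = 1.1e5
Q_c = 1.1e5 > K_c = 24000: net reverse reaction.

no; Q > K, reaction proceeds in reverse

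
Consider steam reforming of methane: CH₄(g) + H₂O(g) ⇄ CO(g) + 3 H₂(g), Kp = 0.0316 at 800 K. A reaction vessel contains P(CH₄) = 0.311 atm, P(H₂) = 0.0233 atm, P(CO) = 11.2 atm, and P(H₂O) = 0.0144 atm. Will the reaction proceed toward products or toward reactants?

neither direction; the system is at equilibrium

Qp = P(CO)·P(H₂)³ / (P(CH₄)·P(H₂O)) = (11.2)·(0.0233)³ / ((0.311)·(0.0144)) = 0.0316
Qp = 0.0316 = Kp, so the system is already at equilibrium.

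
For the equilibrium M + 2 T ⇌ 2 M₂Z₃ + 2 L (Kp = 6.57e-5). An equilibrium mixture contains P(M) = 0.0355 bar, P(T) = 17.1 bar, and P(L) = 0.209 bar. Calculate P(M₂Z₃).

P(M₂Z₃) = 0.125 bar

At equilibrium, Kp = P(M₂Z₃)²·P(L)² / (P(M)·P(T)²) = 6.57e-5.
(P(M₂Z₃))²·(0.209)² / ((0.0355)·(17.1)²) = 6.57e-5
P(M₂Z₃)² = 0.0156 ⇒ P(M₂Z₃) = 0.125 bar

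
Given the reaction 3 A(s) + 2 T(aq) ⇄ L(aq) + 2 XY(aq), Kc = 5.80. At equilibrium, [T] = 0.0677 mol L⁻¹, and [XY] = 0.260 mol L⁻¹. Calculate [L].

[L] = 0.393 mol L⁻¹

(A is a pure solid — omitted from Kc.)
At equilibrium, Kc = [L]·[XY]² / [T]² = 5.80.
([L])·(0.260)² / (0.0677)² = 5.80
[L] = 0.393 mol L⁻¹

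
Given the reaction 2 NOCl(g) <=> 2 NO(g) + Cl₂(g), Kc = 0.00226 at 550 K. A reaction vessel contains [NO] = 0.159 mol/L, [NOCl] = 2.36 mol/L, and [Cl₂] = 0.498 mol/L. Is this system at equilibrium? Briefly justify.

Qc = [NO]²·[Cl₂] / [NOCl]² = (0.159)²·(0.498) / (2.36)² = 0.00226
Qc = 0.00226 = Kc; the system is at equilibrium.

yes, at equilibrium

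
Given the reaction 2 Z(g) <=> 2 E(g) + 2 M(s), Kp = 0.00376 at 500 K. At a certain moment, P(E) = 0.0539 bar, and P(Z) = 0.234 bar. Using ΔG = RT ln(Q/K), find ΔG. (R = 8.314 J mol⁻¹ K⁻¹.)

(M is a pure solid — omitted from Qp.)
Qp = P(E)² / P(Z)² = (0.0539)² / (0.234)² = 0.0531
ΔG = RT ln(Qp/Kp) = (8.314 J mol⁻¹ K⁻¹)(500 K) × ln(0.0531/0.00376)
   = (4.157 kJ/mol)(2.648) = 11.0 kJ/mol
ΔG > 0, so the forward reaction is non-spontaneous (proceeds in reverse).

ΔG = 11.0 kJ/mol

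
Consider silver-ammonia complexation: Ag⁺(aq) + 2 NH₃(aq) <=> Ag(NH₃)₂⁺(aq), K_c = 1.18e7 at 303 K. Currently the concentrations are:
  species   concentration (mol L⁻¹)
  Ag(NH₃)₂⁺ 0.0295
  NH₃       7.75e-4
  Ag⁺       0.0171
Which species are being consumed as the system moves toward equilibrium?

Ag⁺, NH₃ (reactants)

Q_c = [Ag(NH₃)₂⁺] / ([Ag⁺]·[NH₃]²) = (0.0295) / ((0.0171)·(7.75e-4)²) = 2.87e6
Q_c = 2.87e6 < K_c = 1.18e7: net forward reaction.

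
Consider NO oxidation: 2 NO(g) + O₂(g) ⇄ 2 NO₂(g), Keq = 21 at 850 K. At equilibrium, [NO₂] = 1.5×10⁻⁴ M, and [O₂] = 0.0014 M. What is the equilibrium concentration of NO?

At equilibrium, Keq = [NO₂]² / ([NO]²·[O₂]) = 21.
(1.5×10⁻⁴)² / (([NO])²·(0.0014)) = 21
[NO]² = 7.65×10⁻⁷ ⇒ [NO] = 8.7×10⁻⁴ M

[NO] = 8.7×10⁻⁴ M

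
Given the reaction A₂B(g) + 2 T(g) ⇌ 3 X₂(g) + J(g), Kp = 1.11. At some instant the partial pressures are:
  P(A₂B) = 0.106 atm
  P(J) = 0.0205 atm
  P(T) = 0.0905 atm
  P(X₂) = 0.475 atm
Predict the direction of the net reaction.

to the left

Qp = P(X₂)³·P(J) / (P(A₂B)·P(T)²) = (0.475)³·(0.0205) / ((0.106)·(0.0905)²) = 2.53
Qp = 2.53 > Kp = 1.11, so the reverse reaction proceeds.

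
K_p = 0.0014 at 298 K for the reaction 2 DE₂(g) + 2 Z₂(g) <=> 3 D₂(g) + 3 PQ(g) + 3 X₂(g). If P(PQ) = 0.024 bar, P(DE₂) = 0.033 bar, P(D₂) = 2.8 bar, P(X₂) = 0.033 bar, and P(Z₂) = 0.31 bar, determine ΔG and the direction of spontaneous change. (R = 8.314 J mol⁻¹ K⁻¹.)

Q_p = P(D₂)³·P(PQ)³·P(X₂)³ / (P(DE₂)²·P(Z₂)²) = (2.8)³·(0.024)³·(0.033)³ / ((0.033)²·(0.31)²) = 1.04×10⁻⁴
ΔG = RT ln(Q_p/K_p) = (8.314 J mol⁻¹ K⁻¹)(298 K) × ln(1.04×10⁻⁴/0.0014)
   = (2.478 kJ/mol)(-2.600) = -6.44 kJ/mol
ΔG < 0, so the forward reaction is spontaneous (proceeds forward).

ΔG = -6.44 kJ/mol; the forward reaction is spontaneous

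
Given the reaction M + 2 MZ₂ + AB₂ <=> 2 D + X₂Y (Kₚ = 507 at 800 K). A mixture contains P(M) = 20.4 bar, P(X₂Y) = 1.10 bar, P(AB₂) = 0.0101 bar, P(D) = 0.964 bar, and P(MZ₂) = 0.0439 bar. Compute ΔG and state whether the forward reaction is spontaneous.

ΔG = 10.8 kJ/mol; the forward reaction is non-spontaneous

Qₚ = P(D)²·P(X₂Y) / (P(M)·P(MZ₂)²·P(AB₂)) = (0.964)²·(1.10) / ((20.4)·(0.0439)²·(0.0101)) = 2570
ΔG = RT ln(Qₚ/Kₚ) = (8.314 J mol⁻¹ K⁻¹)(800 K) × ln(2570/507)
   = (6.651 kJ/mol)(1.623) = 10.8 kJ/mol
ΔG > 0, so the forward reaction is non-spontaneous (proceeds in reverse).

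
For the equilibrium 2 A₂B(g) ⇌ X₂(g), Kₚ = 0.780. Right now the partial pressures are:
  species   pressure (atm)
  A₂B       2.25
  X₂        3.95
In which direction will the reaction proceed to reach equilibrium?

Qₚ = P(X₂) / P(A₂B)² = (3.95) / (2.25)² = 0.780
Qₚ = 0.780 = Kₚ, so the system is already at equilibrium.

neither direction; the system is at equilibrium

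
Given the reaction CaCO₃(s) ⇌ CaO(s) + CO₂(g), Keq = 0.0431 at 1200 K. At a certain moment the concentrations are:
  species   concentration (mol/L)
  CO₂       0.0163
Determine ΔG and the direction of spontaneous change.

(CaCO₃, CaO are pure solids — omitted from Q.)
Q = [CO₂] = 0.0163
ΔG = RT ln(Q/Keq) = (8.314 J mol⁻¹ K⁻¹)(1200 K) × ln(0.0163/0.0431)
   = (9.977 kJ/mol)(-0.9724) = -9.70 kJ/mol
ΔG < 0, so the forward reaction is spontaneous (proceeds forward).

ΔG = -9.70 kJ/mol; the forward reaction is spontaneous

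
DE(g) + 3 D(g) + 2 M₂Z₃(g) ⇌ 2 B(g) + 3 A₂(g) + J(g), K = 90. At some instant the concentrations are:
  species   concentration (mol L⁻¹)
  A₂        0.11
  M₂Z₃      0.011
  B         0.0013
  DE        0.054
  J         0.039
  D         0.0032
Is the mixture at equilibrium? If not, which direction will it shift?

no; Q > K, reaction proceeds in reverse

Q = [B]²·[A₂]³·[J] / ([DE]·[D]³·[M₂Z₃]²) = (0.0013)²·(0.11)³·(0.039) / ((0.054)·(0.0032)³·(0.011)²) = 410
Q = 410 > K = 90: net reverse reaction.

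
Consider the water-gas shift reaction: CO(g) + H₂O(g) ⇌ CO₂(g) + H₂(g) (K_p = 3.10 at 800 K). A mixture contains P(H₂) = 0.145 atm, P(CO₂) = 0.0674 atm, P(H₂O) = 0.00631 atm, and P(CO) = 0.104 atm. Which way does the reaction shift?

to the left

Q_p = P(CO₂)·P(H₂) / (P(CO)·P(H₂O)) = (0.0674)·(0.145) / ((0.104)·(0.00631)) = 14.9
Q_p = 14.9 > K_p = 3.10, so the reverse reaction proceeds.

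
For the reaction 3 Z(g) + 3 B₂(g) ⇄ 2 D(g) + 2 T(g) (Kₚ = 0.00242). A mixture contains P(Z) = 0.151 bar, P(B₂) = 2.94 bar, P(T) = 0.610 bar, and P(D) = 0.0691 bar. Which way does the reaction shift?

in the reverse direction

Qₚ = P(D)²·P(T)² / (P(Z)³·P(B₂)³) = (0.0691)²·(0.610)² / ((0.151)³·(2.94)³) = 0.0203
Qₚ = 0.0203 > Kₚ = 0.00242, so the reverse reaction proceeds.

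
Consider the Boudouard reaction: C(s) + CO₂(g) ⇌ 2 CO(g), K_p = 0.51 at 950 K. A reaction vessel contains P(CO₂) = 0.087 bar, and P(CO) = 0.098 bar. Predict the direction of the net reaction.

(C is a pure solid — omitted from Q_p.)
Q_p = P(CO)² / P(CO₂) = (0.098)² / (0.087) = 0.11
Q_p = 0.11 < K_p = 0.51, so the forward reaction proceeds.

forward (toward products)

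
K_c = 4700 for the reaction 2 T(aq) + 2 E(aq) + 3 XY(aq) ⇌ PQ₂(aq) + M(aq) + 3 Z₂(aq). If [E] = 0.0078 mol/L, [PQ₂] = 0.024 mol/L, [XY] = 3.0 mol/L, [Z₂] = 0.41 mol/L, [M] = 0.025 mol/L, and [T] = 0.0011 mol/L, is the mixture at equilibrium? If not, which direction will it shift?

no; Q > K, reaction proceeds in reverse

Q_c = [PQ₂]·[M]·[Z₂]³ / ([T]²·[E]²·[XY]³) = (0.024)·(0.025)·(0.41)³ / ((0.0011)²·(0.0078)²·(3.0)³) = 21000
Q_c = 21000 > K_c = 4700: net reverse reaction.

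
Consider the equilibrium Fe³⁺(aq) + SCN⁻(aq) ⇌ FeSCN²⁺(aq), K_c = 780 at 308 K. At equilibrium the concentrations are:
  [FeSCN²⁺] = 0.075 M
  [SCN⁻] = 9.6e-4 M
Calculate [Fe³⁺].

[Fe³⁺] = 0.10 M

At equilibrium, K_c = [FeSCN²⁺] / ([Fe³⁺]·[SCN⁻]) = 780.
(0.075) / (([Fe³⁺])·(9.6e-4)) = 780
[Fe³⁺] = 0.100 = 0.10 M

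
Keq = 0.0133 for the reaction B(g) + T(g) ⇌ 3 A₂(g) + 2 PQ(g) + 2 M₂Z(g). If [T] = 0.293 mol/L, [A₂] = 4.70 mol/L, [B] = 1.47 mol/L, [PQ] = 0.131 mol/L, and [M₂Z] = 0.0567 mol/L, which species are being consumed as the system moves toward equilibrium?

none (at equilibrium)

Q = [A₂]³·[PQ]²·[M₂Z]² / ([B]·[T]) = (4.70)³·(0.131)²·(0.0567)² / ((1.47)·(0.293)) = 0.0133
Q = 0.0133 = Keq; the system is at equilibrium.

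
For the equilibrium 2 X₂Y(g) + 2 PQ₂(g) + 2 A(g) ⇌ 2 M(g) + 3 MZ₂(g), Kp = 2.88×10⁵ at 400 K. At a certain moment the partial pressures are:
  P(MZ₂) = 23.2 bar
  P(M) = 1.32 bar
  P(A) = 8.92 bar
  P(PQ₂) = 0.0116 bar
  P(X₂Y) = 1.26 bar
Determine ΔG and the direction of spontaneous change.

ΔG = 4.96 kJ/mol; the forward reaction is non-spontaneous

Qp = P(M)²·P(MZ₂)³ / (P(X₂Y)²·P(PQ₂)²·P(A)²) = (1.32)²·(23.2)³ / ((1.26)²·(0.0116)²·(8.92)²) = 1.28×10⁶
ΔG = RT ln(Qp/Kp) = (8.314 J mol⁻¹ K⁻¹)(400 K) × ln(1.28×10⁶/2.88×10⁵)
   = (3.326 kJ/mol)(1.492) = 4.96 kJ/mol
ΔG > 0, so the forward reaction is non-spontaneous (proceeds in reverse).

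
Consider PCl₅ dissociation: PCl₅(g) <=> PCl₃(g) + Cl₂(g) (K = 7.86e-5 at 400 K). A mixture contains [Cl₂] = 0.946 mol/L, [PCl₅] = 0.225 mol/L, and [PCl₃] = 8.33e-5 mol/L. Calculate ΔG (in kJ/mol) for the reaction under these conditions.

Q = [PCl₃]·[Cl₂] / [PCl₅] = (8.33e-5)·(0.946) / (0.225) = 3.50e-4
ΔG = RT ln(Q/K) = (8.314 J mol⁻¹ K⁻¹)(400 K) × ln(3.50e-4/7.86e-5)
   = (3.326 kJ/mol)(1.494) = 4.97 kJ/mol
ΔG > 0, so the forward reaction is non-spontaneous (proceeds in reverse).

ΔG = 4.97 kJ/mol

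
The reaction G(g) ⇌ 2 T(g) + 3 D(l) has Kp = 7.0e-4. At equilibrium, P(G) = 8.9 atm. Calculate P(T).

(D is a pure liquid — omitted from Kp.)
At equilibrium, Kp = P(T)² / P(G) = 7.0e-4.
(P(T))² / (8.9) = 7.0e-4
P(T)² = 0.00623 ⇒ P(T) = 0.079 atm

P(T) = 0.079 atm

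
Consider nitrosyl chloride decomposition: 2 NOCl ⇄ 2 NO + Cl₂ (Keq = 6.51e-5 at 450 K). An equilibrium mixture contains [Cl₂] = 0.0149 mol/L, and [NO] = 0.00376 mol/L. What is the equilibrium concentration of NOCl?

At equilibrium, Keq = [NO]²·[Cl₂] / [NOCl]² = 6.51e-5.
(0.00376)²·(0.0149) / ([NOCl])² = 6.51e-5
[NOCl]² = 0.00324 ⇒ [NOCl] = 0.0569 mol/L

[NOCl] = 0.0569 mol/L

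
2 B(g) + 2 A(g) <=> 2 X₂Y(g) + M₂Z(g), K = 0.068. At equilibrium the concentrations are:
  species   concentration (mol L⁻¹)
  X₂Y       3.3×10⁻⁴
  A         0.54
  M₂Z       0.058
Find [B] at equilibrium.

At equilibrium, K = [X₂Y]²·[M₂Z] / ([B]²·[A]²) = 0.068.
(3.3×10⁻⁴)²·(0.058) / (([B])²·(0.54)²) = 0.068
[B]² = 3.19×10⁻⁷ ⇒ [B] = 5.6×10⁻⁴ mol L⁻¹

[B] = 5.6×10⁻⁴ mol L⁻¹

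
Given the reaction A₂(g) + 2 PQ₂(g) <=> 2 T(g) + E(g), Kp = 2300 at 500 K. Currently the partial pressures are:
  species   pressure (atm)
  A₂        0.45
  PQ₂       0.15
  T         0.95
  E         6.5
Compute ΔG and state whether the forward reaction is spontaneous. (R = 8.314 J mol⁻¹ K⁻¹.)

Qp = P(T)²·P(E) / (P(A₂)·P(PQ₂)²) = (0.95)²·(6.5) / ((0.45)·(0.15)²) = 579
ΔG = RT ln(Qp/Kp) = (8.314 J mol⁻¹ K⁻¹)(500 K) × ln(579/2300)
   = (4.157 kJ/mol)(-1.379) = -5.73 kJ/mol
ΔG < 0, so the forward reaction is spontaneous (proceeds forward).

ΔG = -5.73 kJ/mol; the forward reaction is spontaneous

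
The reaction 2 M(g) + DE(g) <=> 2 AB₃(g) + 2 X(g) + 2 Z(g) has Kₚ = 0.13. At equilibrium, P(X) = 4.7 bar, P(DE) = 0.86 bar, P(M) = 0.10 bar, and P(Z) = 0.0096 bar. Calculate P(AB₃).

P(AB₃) = 0.74 bar

At equilibrium, Kₚ = P(AB₃)²·P(X)²·P(Z)² / (P(M)²·P(DE)) = 0.13.
(P(AB₃))²·(4.7)²·(0.0096)² / ((0.10)²·(0.86)) = 0.13
P(AB₃)² = 0.549 ⇒ P(AB₃) = 0.74 bar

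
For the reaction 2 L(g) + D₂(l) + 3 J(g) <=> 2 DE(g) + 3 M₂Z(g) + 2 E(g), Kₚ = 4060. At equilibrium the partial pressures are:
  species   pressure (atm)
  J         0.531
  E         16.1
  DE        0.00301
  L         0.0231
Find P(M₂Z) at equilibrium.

P(M₂Z) = 5.17 atm

(D₂ is a pure liquid — omitted from Kₚ.)
At equilibrium, Kₚ = P(DE)²·P(M₂Z)³·P(E)² / (P(L)²·P(J)³) = 4060.
(0.00301)²·(P(M₂Z))³·(16.1)² / ((0.0231)²·(0.531)³) = 4060
P(M₂Z)³ = 138 ⇒ P(M₂Z) = 5.17 atm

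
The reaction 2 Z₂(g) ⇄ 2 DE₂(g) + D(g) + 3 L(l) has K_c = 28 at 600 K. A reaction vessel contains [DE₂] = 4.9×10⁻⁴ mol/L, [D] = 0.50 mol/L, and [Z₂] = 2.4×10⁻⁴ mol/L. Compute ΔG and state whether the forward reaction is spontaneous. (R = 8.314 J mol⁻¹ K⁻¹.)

ΔG = -13.0 kJ/mol; the forward reaction is spontaneous

(L is a pure liquid — omitted from Q_c.)
Q_c = [DE₂]²·[D] / [Z₂]² = (4.9×10⁻⁴)²·(0.50) / (2.4×10⁻⁴)² = 2.08
ΔG = RT ln(Q_c/K_c) = (8.314 J mol⁻¹ K⁻¹)(600 K) × ln(2.08/28)
   = (4.988 kJ/mol)(-2.600) = -13.0 kJ/mol
ΔG < 0, so the forward reaction is spontaneous (proceeds forward).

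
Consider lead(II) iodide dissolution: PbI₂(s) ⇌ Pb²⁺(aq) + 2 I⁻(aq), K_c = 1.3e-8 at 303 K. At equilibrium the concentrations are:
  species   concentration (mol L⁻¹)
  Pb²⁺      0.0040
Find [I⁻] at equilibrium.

(PbI₂ is a pure solid — omitted from K_c.)
At equilibrium, K_c = [Pb²⁺]·[I⁻]² = 1.3e-8.
(0.0040)·([I⁻])² = 1.3e-8
[I⁻]² = 3.25e-6 ⇒ [I⁻] = 0.0018 mol L⁻¹

[I⁻] = 0.0018 mol L⁻¹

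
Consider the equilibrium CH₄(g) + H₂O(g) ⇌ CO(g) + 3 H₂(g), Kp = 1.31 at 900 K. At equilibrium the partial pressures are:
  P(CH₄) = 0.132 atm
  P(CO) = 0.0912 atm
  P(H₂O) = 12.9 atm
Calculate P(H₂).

P(H₂) = 2.90 atm

At equilibrium, Kp = P(CO)·P(H₂)³ / (P(CH₄)·P(H₂O)) = 1.31.
(0.0912)·(P(H₂))³ / ((0.132)·(12.9)) = 1.31
P(H₂)³ = 24.5 ⇒ P(H₂) = 2.90 atm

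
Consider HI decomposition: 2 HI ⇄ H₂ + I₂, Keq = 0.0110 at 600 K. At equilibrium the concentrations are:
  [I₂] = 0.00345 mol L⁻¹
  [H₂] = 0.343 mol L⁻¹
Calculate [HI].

[HI] = 0.328 mol L⁻¹

At equilibrium, Keq = [H₂]·[I₂] / [HI]² = 0.0110.
(0.343)·(0.00345) / ([HI])² = 0.0110
[HI]² = 0.108 ⇒ [HI] = 0.328 mol L⁻¹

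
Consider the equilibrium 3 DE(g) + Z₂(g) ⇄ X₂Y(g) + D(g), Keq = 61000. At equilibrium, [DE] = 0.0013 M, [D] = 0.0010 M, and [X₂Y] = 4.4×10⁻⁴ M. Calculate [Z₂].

At equilibrium, Keq = [X₂Y]·[D] / ([DE]³·[Z₂]) = 61000.
(4.4×10⁻⁴)·(0.0010) / ((0.0013)³·([Z₂])) = 61000
[Z₂] = 0.00328 = 0.0033 M

[Z₂] = 0.0033 M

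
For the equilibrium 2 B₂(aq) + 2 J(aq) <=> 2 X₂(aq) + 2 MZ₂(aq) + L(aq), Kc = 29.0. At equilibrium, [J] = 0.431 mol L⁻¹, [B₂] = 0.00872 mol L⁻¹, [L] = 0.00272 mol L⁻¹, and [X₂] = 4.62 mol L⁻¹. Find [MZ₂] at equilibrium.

[MZ₂] = 0.0840 mol L⁻¹

At equilibrium, Kc = [X₂]²·[MZ₂]²·[L] / ([B₂]²·[J]²) = 29.0.
(4.62)²·([MZ₂])²·(0.00272) / ((0.00872)²·(0.431)²) = 29.0
[MZ₂]² = 0.00706 ⇒ [MZ₂] = 0.0840 mol L⁻¹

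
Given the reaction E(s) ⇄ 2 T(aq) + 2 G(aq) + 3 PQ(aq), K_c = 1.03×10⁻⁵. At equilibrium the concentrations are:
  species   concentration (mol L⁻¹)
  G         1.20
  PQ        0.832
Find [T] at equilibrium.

(E is a pure solid — omitted from K_c.)
At equilibrium, K_c = [T]²·[G]²·[PQ]³ = 1.03×10⁻⁵.
([T])²·(1.20)²·(0.832)³ = 1.03×10⁻⁵
[T]² = 1.24×10⁻⁵ ⇒ [T] = 0.00352 mol L⁻¹

[T] = 0.00352 mol L⁻¹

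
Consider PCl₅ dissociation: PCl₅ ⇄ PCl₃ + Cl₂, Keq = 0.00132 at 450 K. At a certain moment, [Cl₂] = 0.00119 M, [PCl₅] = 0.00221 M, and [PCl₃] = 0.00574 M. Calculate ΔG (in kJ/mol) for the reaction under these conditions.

Q = [PCl₃]·[Cl₂] / [PCl₅] = (0.00574)·(0.00119) / (0.00221) = 0.00309
ΔG = RT ln(Q/Keq) = (8.314 J mol⁻¹ K⁻¹)(450 K) × ln(0.00309/0.00132)
   = (3.741 kJ/mol)(0.8505) = 3.18 kJ/mol
ΔG > 0, so the forward reaction is non-spontaneous (proceeds in reverse).

ΔG = 3.18 kJ/mol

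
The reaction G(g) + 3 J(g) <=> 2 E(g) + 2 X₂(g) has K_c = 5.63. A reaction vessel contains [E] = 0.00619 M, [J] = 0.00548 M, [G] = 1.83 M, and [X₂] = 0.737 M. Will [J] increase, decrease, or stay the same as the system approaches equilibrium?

Q_c = [E]²·[X₂]² / ([G]·[J]³) = (0.00619)²·(0.737)² / ((1.83)·(0.00548)³) = 69.1
Q_c = 69.1 > K_c = 5.63: net reverse reaction.
J is a reactant, so it increases.

increase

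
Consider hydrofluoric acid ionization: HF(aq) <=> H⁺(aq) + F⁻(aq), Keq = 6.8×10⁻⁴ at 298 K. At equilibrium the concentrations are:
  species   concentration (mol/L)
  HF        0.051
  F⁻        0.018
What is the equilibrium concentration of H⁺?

At equilibrium, Keq = [H⁺]·[F⁻] / [HF] = 6.8×10⁻⁴.
([H⁺])·(0.018) / (0.051) = 6.8×10⁻⁴
[H⁺] = 0.00193 = 0.0019 mol/L

[H⁺] = 0.0019 mol/L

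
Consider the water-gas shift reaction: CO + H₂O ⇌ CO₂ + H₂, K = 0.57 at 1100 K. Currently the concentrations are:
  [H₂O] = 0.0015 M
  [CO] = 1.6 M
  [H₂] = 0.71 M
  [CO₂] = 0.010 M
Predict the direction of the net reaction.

in the reverse direction

Q = [CO₂]·[H₂] / ([CO]·[H₂O]) = (0.010)·(0.71) / ((1.6)·(0.0015)) = 3.0
Q = 3.0 > K = 0.57, so the reverse reaction proceeds.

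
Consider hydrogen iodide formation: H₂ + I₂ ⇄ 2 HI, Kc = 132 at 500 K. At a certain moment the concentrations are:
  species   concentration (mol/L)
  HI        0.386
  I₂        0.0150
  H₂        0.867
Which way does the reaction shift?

forward (toward products)

Qc = [HI]² / ([H₂]·[I₂]) = (0.386)² / ((0.867)·(0.0150)) = 11.5
Qc = 11.5 < Kc = 132, so the forward reaction proceeds.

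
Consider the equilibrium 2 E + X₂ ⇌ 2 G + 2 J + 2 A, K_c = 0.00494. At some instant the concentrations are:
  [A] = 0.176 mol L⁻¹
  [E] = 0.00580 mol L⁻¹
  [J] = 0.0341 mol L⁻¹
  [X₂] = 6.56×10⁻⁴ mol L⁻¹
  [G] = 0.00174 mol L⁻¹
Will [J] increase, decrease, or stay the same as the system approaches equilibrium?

Q_c = [G]²·[J]²·[A]² / ([E]²·[X₂]) = (0.00174)²·(0.0341)²·(0.176)² / ((0.00580)²·(6.56×10⁻⁴)) = 0.00494
Q_c = 0.00494 = K_c; the system is at equilibrium.

stay the same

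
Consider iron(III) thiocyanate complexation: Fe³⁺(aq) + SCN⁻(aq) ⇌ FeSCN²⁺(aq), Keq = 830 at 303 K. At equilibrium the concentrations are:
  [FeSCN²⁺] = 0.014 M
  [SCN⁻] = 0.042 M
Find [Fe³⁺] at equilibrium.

[Fe³⁺] = 4.0e-4 M

At equilibrium, Keq = [FeSCN²⁺] / ([Fe³⁺]·[SCN⁻]) = 830.
(0.014) / (([Fe³⁺])·(0.042)) = 830
[Fe³⁺] = 4.02e-4 = 4.0e-4 M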